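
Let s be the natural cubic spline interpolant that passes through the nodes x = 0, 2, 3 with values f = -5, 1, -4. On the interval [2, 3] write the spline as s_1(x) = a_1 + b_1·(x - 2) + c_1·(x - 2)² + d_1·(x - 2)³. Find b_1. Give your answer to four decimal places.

Put m_i = s'' at the i-th knot. Here h = (2, 1) and Δ = (3, -5), so the interior equations h_(i-1)·m_(i-1) + 2(h_(i-1)+h_i)·m_i + h_i·m_(i+1) = 6(Δ_i − Δ_(i-1)) read
  2·m_0 + 6·m_1 + 1·m_2 = 6(Δ_1 - Δ_0) = -48
Natural end conditions: m_0 = m_2 = 0.
Solving: m_0 = 0, m_1 = -8, m_2 = 0.
On [2, 3], with s_1(x) = a_1 + b_1·(x - 2) + c_1·(x - 2)² + d_1·(x - 2)³: c_1 = m_1/2 = -4, d_1 = (m_2 - m_1)/(6h_1) = 4/3, b_1 = Δ_1 - h_1(2m_1 + m_2)/6 = -7/3.

-2.3333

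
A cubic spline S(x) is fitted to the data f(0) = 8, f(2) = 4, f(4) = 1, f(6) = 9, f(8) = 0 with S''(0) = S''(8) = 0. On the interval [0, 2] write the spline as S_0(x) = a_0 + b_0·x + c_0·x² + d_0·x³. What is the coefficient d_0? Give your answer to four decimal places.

Write σ_i for S''(x_i). With h_i = 2, 2, 2, 2 and divided differences Δ_i = -2, -3/2, 4, -9/2, the continuity of S' gives the tridiagonal system
  2·σ_0 + 8·σ_1 + 2·σ_2 = 6(Δ_1 - Δ_0) = 3
  2·σ_1 + 8·σ_2 + 2·σ_3 = 6(Δ_2 - Δ_1) = 33
  2·σ_2 + 8·σ_3 + 2·σ_4 = 6(Δ_3 - Δ_2) = -51
Natural end conditions: σ_0 = σ_4 = 0.
Solving: σ_0 = 0, σ_1 = -69/56, σ_2 = 45/7, σ_3 = -447/56, σ_4 = 0.
On [0, 2], with S_0(x) = a_0 + b_0·x + c_0·x² + d_0·x³: c_0 = σ_0/2 = 0, d_0 = (σ_1 - σ_0)/(6h_0) = -23/224, b_0 = Δ_0 - h_0(2σ_0 + σ_1)/6 = -89/56.

-0.1027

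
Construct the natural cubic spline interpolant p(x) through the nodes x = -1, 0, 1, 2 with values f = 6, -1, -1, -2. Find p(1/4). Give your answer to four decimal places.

Put M_i = p'' at the i-th knot. Here h = (1, 1, 1) and Δ = (-7, 0, -1), so the interior equations h_(i-1)·M_(i-1) + 2(h_(i-1)+h_i)·M_i + h_i·M_(i+1) = 6(Δ_i − Δ_(i-1)) read
  1·M_0 + 4·M_1 + 1·M_2 = 6(Δ_1 - Δ_0) = 42
  1·M_1 + 4·M_2 + 1·M_3 = 6(Δ_2 - Δ_1) = -6
Natural end conditions: M_0 = M_3 = 0.
Forward elimination and back-substitution give M_0 = 0, M_1 = 58/5, M_2 = -22/5, M_3 = 0.
On [0, 1], p(x) = -1 - 47/15·x + 29/5·x² - 8/3·x³.
With x = 1/4: p(1/4) = -117/80.

-1.4625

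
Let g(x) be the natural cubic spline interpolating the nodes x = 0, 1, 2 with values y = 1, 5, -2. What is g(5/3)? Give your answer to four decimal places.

1.1481

Put m_i = g'' at the i-th knot. Here h = (1, 1) and Δ = (4, -7), so the interior equations h_(i-1)·m_(i-1) + 2(h_(i-1)+h_i)·m_i + h_i·m_(i+1) = 6(Δ_i − Δ_(i-1)) read
  1·m_0 + 4·m_1 + 1·m_2 = 6(Δ_1 - Δ_0) = -66
Natural end conditions: m_0 = m_2 = 0.
Solving: m_0 = 0, m_1 = -33/2, m_2 = 0.
On [1, 2], g(x) = 5 - 3/2·(x - 1) - 33/4·(x - 1)² + 11/4·(x - 1)³.
With (x - 1) = 2/3: g(5/3) = 31/27.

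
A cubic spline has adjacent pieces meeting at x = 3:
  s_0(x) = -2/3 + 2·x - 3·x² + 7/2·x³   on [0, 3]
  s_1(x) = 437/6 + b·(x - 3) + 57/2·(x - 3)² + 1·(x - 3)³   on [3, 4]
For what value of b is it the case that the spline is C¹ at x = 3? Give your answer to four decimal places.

s_0'(x) = 2 - 6·x + 21/2·x², so s_0'(3) = 157/2. On the right, s_1'(3) = b, so b = 157/2.

78.5000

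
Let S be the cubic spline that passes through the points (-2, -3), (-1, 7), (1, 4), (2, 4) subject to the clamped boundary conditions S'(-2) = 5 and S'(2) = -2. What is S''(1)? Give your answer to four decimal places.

9.5429

With M_i denoting the second derivative at x_i, h_i = 1, 2, 1, and Δ_i = (y_(i+1) − y_i)/h_i = 10, -3/2, 0:
  1·M_0 + 6·M_1 + 2·M_2 = 6(Δ_1 - Δ_0) = -69
  2·M_1 + 6·M_2 + 1·M_3 = 6(Δ_2 - Δ_1) = 9
Clamped end conditions give two more equations: 2h_0·M_0 + h_0·M_1 = 6(Δ_0 - S'(-2)) = 30 and h_2·M_2 + 2h_2·M_3 = 6(S'(2) - Δ_2) = -12.
Hence M_0 = 853/35, M_1 = -656/35, M_2 = 334/35, M_3 = -377/35.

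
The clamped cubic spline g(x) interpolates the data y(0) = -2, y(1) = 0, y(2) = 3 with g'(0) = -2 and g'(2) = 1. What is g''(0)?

12

Put σ_i = g'' at the i-th knot. Here h = (1, 1) and Δ = (2, 3), so the interior equations h_(i-1)·σ_(i-1) + 2(h_(i-1)+h_i)·σ_i + h_i·σ_(i+1) = 6(Δ_i − Δ_(i-1)) read
  1·σ_0 + 4·σ_1 + 1·σ_2 = 6(Δ_1 - Δ_0) = 6
Clamped end conditions give two more equations: 2h_0·σ_0 + h_0·σ_1 = 6(Δ_0 - g'(0)) = 24 and h_1·σ_1 + 2h_1·σ_2 = 6(g'(2) - Δ_1) = -12.
Hence σ_0 = 12, σ_1 = 0, σ_2 = -6.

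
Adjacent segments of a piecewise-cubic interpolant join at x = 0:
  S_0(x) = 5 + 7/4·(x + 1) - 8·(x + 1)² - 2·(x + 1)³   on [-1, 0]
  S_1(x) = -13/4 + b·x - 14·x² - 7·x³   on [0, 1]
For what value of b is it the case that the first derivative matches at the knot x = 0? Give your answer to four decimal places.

S_0'(x) = 7/4 - 16·(x + 1) - 6·(x + 1)², so S_0'(0) = -81/4. On the right, S_1'(0) = b, so b = -81/4.

-20.2500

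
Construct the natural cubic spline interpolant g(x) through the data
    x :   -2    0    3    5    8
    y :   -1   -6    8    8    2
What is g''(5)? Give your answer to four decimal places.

Write m_i for g''(x_i). With h_i = 2, 3, 2, 3 and divided differences Δ_i = -5/2, 14/3, 0, -2, the continuity of g' gives the tridiagonal system
  2·m_0 + 10·m_1 + 3·m_2 = 6(Δ_1 - Δ_0) = 43
  3·m_1 + 10·m_2 + 2·m_3 = 6(Δ_2 - Δ_1) = -28
  2·m_2 + 10·m_3 + 3·m_4 = 6(Δ_3 - Δ_2) = -12
Natural end conditions: m_0 = m_4 = 0.
Forward elimination and back-substitution give m_0 = 0, m_1 = 816/145, m_2 = -385/87, m_3 = -137/435, m_4 = 0.

-0.3149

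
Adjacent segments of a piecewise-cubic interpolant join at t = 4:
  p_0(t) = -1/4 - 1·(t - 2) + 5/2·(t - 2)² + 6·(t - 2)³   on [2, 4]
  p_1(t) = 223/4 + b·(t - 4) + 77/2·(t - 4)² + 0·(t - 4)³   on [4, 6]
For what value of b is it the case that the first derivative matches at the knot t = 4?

81

p_0'(t) = -1 + 5·(t - 2) + 18·(t - 2)², so p_0'(4) = 81. On the right, p_1'(4) = b, so b = 81.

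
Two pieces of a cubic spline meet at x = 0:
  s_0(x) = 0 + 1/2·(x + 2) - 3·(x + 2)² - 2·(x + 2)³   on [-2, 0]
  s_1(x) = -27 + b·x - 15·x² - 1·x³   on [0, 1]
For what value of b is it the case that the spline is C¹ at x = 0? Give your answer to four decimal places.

-35.5000

s_0'(x) = 1/2 - 6·(x + 2) - 6·(x + 2)², so s_0'(0) = -71/2. On the right, s_1'(0) = b, so b = -71/2.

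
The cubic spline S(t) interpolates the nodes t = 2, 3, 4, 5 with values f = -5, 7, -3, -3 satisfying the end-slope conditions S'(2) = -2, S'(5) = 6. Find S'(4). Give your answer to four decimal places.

-10.1333

With M_i denoting the second derivative at x_i, h_i = 1, 1, 1, and Δ_i = (y_(i+1) − y_i)/h_i = 12, -10, 0:
  1·M_0 + 4·M_1 + 1·M_2 = 6(Δ_1 - Δ_0) = -132
  1·M_1 + 4·M_2 + 1·M_3 = 6(Δ_2 - Δ_1) = 60
Clamped end conditions give two more equations: 2h_0·M_0 + h_0·M_1 = 6(Δ_0 - S'(2)) = 84 and h_2·M_2 + 2h_2·M_3 = 6(S'(5) - Δ_2) = 36.
Forward elimination and back-substitution give M_0 = 1064/15, M_1 = -868/15, M_2 = 428/15, M_3 = 56/15.
On [4, 5], S'(t) = b_2 + 2c_2·(t - 4) + 3d_2·(t - 4)² with b_2 = Δ_2 - h_2(2M_2 + M_3)/6 = -152/15, c_2 = M_2/2 = 214/15, d_2 = (M_3 - M_2)/(6h_2) = -62/15. So S'(4) = -152/15.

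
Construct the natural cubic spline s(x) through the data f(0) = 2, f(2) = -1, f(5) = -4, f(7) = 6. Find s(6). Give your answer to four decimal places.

Write M_i for s''(x_i). With h_i = 2, 3, 2 and divided differences Δ_i = -3/2, -1, 5, the continuity of s' gives the tridiagonal system
  2·M_0 + 10·M_1 + 3·M_2 = 6(Δ_1 - Δ_0) = 3
  3·M_1 + 10·M_2 + 2·M_3 = 6(Δ_2 - Δ_1) = 36
Natural end conditions: M_0 = M_3 = 0.
Hence M_0 = 0, M_1 = -6/7, M_2 = 27/7, M_3 = 0.
On [5, 7], s(x) = -4 + 17/7·(x - 5) + 27/14·(x - 5)² - 9/28·(x - 5)³.
With (x - 5) = 1: s(6) = 1/28.

0.0357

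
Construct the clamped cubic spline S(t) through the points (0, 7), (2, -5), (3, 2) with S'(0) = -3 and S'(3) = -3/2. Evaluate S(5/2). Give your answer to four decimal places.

With M_i denoting the second derivative at x_i, h_i = 2, 1, and Δ_i = (y_(i+1) − y_i)/h_i = -6, 7:
  2·M_0 + 6·M_1 + 1·M_2 = 6(Δ_1 - Δ_0) = 78
Clamped end conditions give two more equations: 2h_0·M_0 + h_0·M_1 = 6(Δ_0 - S'(0)) = -18 and h_1·M_1 + 2h_1·M_2 = 6(S'(3) - Δ_1) = -51.
Hence M_0 = -17, M_1 = 25, M_2 = -38.
On [2, 3], S(t) = -5 + 5·(t - 2) + 25/2·(t - 2)² - 21/2·(t - 2)³.
With (t - 2) = 1/2: S(5/2) = -11/16.

-0.6875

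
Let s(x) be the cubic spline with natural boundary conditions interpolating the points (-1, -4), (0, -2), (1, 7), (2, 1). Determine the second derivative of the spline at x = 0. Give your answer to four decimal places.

Put m_i = s'' at the i-th knot. Here h = (1, 1, 1) and Δ = (2, 9, -6), so the interior equations h_(i-1)·m_(i-1) + 2(h_(i-1)+h_i)·m_i + h_i·m_(i+1) = 6(Δ_i − Δ_(i-1)) read
  1·m_0 + 4·m_1 + 1·m_2 = 6(Δ_1 - Δ_0) = 42
  1·m_1 + 4·m_2 + 1·m_3 = 6(Δ_2 - Δ_1) = -90
Natural end conditions: m_0 = m_3 = 0.
Solving: m_0 = 0, m_1 = 86/5, m_2 = -134/5, m_3 = 0.

17.2000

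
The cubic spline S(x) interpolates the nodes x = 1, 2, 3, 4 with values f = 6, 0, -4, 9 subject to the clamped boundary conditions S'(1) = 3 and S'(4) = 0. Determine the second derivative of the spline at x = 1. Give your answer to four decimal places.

Put M_i = S'' at the i-th knot. Here h = (1, 1, 1) and Δ = (-6, -4, 13), so the interior equations h_(i-1)·M_(i-1) + 2(h_(i-1)+h_i)·M_i + h_i·M_(i+1) = 6(Δ_i − Δ_(i-1)) read
  1·M_0 + 4·M_1 + 1·M_2 = 6(Δ_1 - Δ_0) = 12
  1·M_1 + 4·M_2 + 1·M_3 = 6(Δ_2 - Δ_1) = 102
Clamped end conditions give two more equations: 2h_0·M_0 + h_0·M_1 = 6(Δ_0 - S'(1)) = -54 and h_2·M_2 + 2h_2·M_3 = 6(S'(4) - Δ_2) = -78.
Hence M_0 = -134/5, M_1 = -2/5, M_2 = 202/5, M_3 = -296/5.

-26.8000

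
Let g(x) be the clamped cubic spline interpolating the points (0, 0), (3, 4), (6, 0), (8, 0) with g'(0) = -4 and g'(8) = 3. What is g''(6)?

1

Let M_i = g''(x_i). Step sizes h_i = 3, 3, 2; slopes of the chords Δ_i = (y_(i+1) - y_i)/h_i = 4/3, -4/3, 0.
  3·M_0 + 12·M_1 + 3·M_2 = 6(Δ_1 - Δ_0) = -16
  3·M_1 + 10·M_2 + 2·M_3 = 6(Δ_2 - Δ_1) = 8
Clamped end conditions give two more equations: 2h_0·M_0 + h_0·M_1 = 6(Δ_0 - g'(0)) = 32 and h_2·M_2 + 2h_2·M_3 = 6(g'(8) - Δ_2) = 18.
Solving the tridiagonal system: M_0 = 7, M_1 = -10/3, M_2 = 1, M_3 = 4.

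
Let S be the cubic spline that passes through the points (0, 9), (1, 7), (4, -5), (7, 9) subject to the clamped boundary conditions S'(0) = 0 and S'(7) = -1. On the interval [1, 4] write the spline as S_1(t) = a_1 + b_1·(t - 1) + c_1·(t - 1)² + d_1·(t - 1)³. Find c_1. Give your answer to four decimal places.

Let m_i = S''(x_i). Step sizes h_i = 1, 3, 3; slopes of the chords Δ_i = (y_(i+1) - y_i)/h_i = -2, -4, 14/3.
  1·m_0 + 8·m_1 + 3·m_2 = 6(Δ_1 - Δ_0) = -12
  3·m_1 + 12·m_2 + 3·m_3 = 6(Δ_2 - Δ_1) = 52
Clamped end conditions give two more equations: 2h_0·m_0 + h_0·m_1 = 6(Δ_0 - S'(0)) = -12 and h_2·m_2 + 2h_2·m_3 = 6(S'(7) - Δ_2) = -34.
Hence m_0 = -126/31, m_1 = -120/31, m_2 = 238/31, m_3 = -884/93.
On [1, 4], with S_1(t) = a_1 + b_1·(t - 1) + c_1·(t - 1)² + d_1·(t - 1)³: c_1 = m_1/2 = -60/31, d_1 = (m_2 - m_1)/(6h_1) = 179/279, b_1 = Δ_1 - h_1(2m_1 + m_2)/6 = -123/31.

-1.9355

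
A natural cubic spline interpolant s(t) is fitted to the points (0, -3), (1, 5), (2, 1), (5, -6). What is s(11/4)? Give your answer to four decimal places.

-2.5282

Write σ_i for s''(x_i). With h_i = 1, 1, 3 and divided differences Δ_i = 8, -4, -7/3, the continuity of s' gives the tridiagonal system
  1·σ_0 + 4·σ_1 + 1·σ_2 = 6(Δ_1 - Δ_0) = -72
  1·σ_1 + 8·σ_2 + 3·σ_3 = 6(Δ_2 - Δ_1) = 10
Natural end conditions: σ_0 = σ_3 = 0.
Hence σ_0 = 0, σ_1 = -586/31, σ_2 = 112/31, σ_3 = 0.
On [2, 5], s(t) = 1 - 553/93·(t - 2) + 56/31·(t - 2)² - 56/279·(t - 2)³.
With (t - 2) = 3/4: s(11/4) = -627/248.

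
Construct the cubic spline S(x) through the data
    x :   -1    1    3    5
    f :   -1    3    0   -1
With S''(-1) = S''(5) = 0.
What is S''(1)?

With M_i denoting the second derivative at x_i, h_i = 2, 2, 2, and Δ_i = (y_(i+1) − y_i)/h_i = 2, -3/2, -1/2:
  2·M_0 + 8·M_1 + 2·M_2 = 6(Δ_1 - Δ_0) = -21
  2·M_1 + 8·M_2 + 2·M_3 = 6(Δ_2 - Δ_1) = 6
Natural end conditions: M_0 = M_3 = 0.
Solving: M_0 = 0, M_1 = -3, M_2 = 3/2, M_3 = 0.

-3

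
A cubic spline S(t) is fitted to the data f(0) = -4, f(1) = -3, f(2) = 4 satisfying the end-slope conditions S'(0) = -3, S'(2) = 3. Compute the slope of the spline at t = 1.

With M_i denoting the second derivative at x_i, h_i = 1, 1, and Δ_i = (y_(i+1) − y_i)/h_i = 1, 7:
  1·M_0 + 4·M_1 + 1·M_2 = 6(Δ_1 - Δ_0) = 36
Clamped end conditions give two more equations: 2h_0·M_0 + h_0·M_1 = 6(Δ_0 - S'(0)) = 24 and h_1·M_1 + 2h_1·M_2 = 6(S'(2) - Δ_1) = -24.
Hence M_0 = 6, M_1 = 12, M_2 = -18.
On [1, 2], S'(t) = b_1 + 2c_1·(t - 1) + 3d_1·(t - 1)² with b_1 = Δ_1 - h_1(2M_1 + M_2)/6 = 6, c_1 = M_1/2 = 6, d_1 = (M_2 - M_1)/(6h_1) = -5. So S'(1) = 6.

6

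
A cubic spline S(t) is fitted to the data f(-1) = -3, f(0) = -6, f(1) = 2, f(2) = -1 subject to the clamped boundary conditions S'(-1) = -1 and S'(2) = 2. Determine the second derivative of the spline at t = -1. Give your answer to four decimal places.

Put σ_i = S'' at the i-th knot. Here h = (1, 1, 1) and Δ = (-3, 8, -3), so the interior equations h_(i-1)·σ_(i-1) + 2(h_(i-1)+h_i)·σ_i + h_i·σ_(i+1) = 6(Δ_i − Δ_(i-1)) read
  1·σ_0 + 4·σ_1 + 1·σ_2 = 6(Δ_1 - Δ_0) = 66
  1·σ_1 + 4·σ_2 + 1·σ_3 = 6(Δ_2 - Δ_1) = -66
Clamped end conditions give two more equations: 2h_0·σ_0 + h_0·σ_1 = 6(Δ_0 - S'(-1)) = -12 and h_2·σ_2 + 2h_2·σ_3 = 6(S'(2) - Δ_2) = 30.
Solving: σ_0 = -104/5, σ_1 = 148/5, σ_2 = -158/5, σ_3 = 154/5.

-20.8000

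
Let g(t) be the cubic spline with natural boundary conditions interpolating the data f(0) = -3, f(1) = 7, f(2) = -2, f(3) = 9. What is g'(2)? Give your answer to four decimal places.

Put σ_i = g'' at the i-th knot. Here h = (1, 1, 1) and Δ = (10, -9, 11), so the interior equations h_(i-1)·σ_(i-1) + 2(h_(i-1)+h_i)·σ_i + h_i·σ_(i+1) = 6(Δ_i − Δ_(i-1)) read
  1·σ_0 + 4·σ_1 + 1·σ_2 = 6(Δ_1 - Δ_0) = -114
  1·σ_1 + 4·σ_2 + 1·σ_3 = 6(Δ_2 - Δ_1) = 120
Natural end conditions: σ_0 = σ_3 = 0.
Solving the tridiagonal system: σ_0 = 0, σ_1 = -192/5, σ_2 = 198/5, σ_3 = 0.
On [2, 3], g'(t) = b_2 + 2c_2·(t - 2) + 3d_2·(t - 2)² with b_2 = Δ_2 - h_2(2σ_2 + σ_3)/6 = -11/5, c_2 = σ_2/2 = 99/5, d_2 = (σ_3 - σ_2)/(6h_2) = -33/5. So g'(2) = -11/5.

-2.2000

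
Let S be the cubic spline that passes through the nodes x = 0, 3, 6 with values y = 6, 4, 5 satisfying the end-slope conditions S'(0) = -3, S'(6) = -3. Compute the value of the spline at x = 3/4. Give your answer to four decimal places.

4.2461

Write M_i for S''(x_i). With h_i = 3, 3 and divided differences Δ_i = -2/3, 1/3, the continuity of S' gives the tridiagonal system
  3·M_0 + 12·M_1 + 3·M_2 = 6(Δ_1 - Δ_0) = 6
Clamped end conditions give two more equations: 2h_0·M_0 + h_0·M_1 = 6(Δ_0 - S'(0)) = 14 and h_1·M_1 + 2h_1·M_2 = 6(S'(6) - Δ_1) = -20.
Hence M_0 = 11/6, M_1 = 1, M_2 = -23/6.
On [0, 3], S(x) = 6 - 3·x + 11/12·x² - 5/108·x³.
With x = 3/4: S(3/4) = 1087/256.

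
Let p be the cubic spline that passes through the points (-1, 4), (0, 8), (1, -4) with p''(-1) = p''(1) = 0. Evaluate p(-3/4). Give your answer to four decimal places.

Write m_i for p''(x_i). With h_i = 1, 1 and divided differences Δ_i = 4, -12, the continuity of p' gives the tridiagonal system
  1·m_0 + 4·m_1 + 1·m_2 = 6(Δ_1 - Δ_0) = -96
Natural end conditions: m_0 = m_2 = 0.
Hence m_0 = 0, m_1 = -24, m_2 = 0.
On [-1, 0], p(t) = 4 + 8·(t + 1) + 0·(t + 1)² - 4·(t + 1)³.
With (t + 1) = 1/4: p(-3/4) = 95/16.

5.9375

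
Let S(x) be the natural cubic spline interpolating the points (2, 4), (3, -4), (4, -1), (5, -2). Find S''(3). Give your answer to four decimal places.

19.2000

Write M_i for S''(x_i). With h_i = 1, 1, 1 and divided differences Δ_i = -8, 3, -1, the continuity of S' gives the tridiagonal system
  1·M_0 + 4·M_1 + 1·M_2 = 6(Δ_1 - Δ_0) = 66
  1·M_1 + 4·M_2 + 1·M_3 = 6(Δ_2 - Δ_1) = -24
Natural end conditions: M_0 = M_3 = 0.
Hence M_0 = 0, M_1 = 96/5, M_2 = -54/5, M_3 = 0.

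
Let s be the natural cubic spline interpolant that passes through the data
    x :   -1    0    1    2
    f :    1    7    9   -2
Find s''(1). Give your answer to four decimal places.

-19.2000

With m_i denoting the second derivative at x_i, h_i = 1, 1, 1, and Δ_i = (y_(i+1) − y_i)/h_i = 6, 2, -11:
  1·m_0 + 4·m_1 + 1·m_2 = 6(Δ_1 - Δ_0) = -24
  1·m_1 + 4·m_2 + 1·m_3 = 6(Δ_2 - Δ_1) = -78
Natural end conditions: m_0 = m_3 = 0.
Forward elimination and back-substitution give m_0 = 0, m_1 = -6/5, m_2 = -96/5, m_3 = 0.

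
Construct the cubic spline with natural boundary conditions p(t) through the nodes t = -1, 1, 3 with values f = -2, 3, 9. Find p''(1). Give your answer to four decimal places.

0.3750

Write σ_i for p''(x_i). With h_i = 2, 2 and divided differences Δ_i = 5/2, 3, the continuity of p' gives the tridiagonal system
  2·σ_0 + 8·σ_1 + 2·σ_2 = 6(Δ_1 - Δ_0) = 3
Natural end conditions: σ_0 = σ_2 = 0.
Forward elimination and back-substitution give σ_0 = 0, σ_1 = 3/8, σ_2 = 0.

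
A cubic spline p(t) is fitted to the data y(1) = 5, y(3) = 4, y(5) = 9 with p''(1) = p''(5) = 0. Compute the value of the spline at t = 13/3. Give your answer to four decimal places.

6.8889

Put M_i = p'' at the i-th knot. Here h = (2, 2) and Δ = (-1/2, 5/2), so the interior equations h_(i-1)·M_(i-1) + 2(h_(i-1)+h_i)·M_i + h_i·M_(i+1) = 6(Δ_i − Δ_(i-1)) read
  2·M_0 + 8·M_1 + 2·M_2 = 6(Δ_1 - Δ_0) = 18
Natural end conditions: M_0 = M_2 = 0.
Solving the tridiagonal system: M_0 = 0, M_1 = 9/4, M_2 = 0.
On [3, 5], p(t) = 4 + 1·(t - 3) + 9/8·(t - 3)² - 3/16·(t - 3)³.
With (t - 3) = 4/3: p(13/3) = 62/9.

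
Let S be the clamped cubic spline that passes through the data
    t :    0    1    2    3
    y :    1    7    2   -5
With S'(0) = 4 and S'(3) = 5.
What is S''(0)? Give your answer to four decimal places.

Let σ_i = S''(x_i). Step sizes h_i = 1, 1, 1; slopes of the chords Δ_i = (y_(i+1) - y_i)/h_i = 6, -5, -7.
  1·σ_0 + 4·σ_1 + 1·σ_2 = 6(Δ_1 - Δ_0) = -66
  1·σ_1 + 4·σ_2 + 1·σ_3 = 6(Δ_2 - Δ_1) = -12
Clamped end conditions give two more equations: 2h_0·σ_0 + h_0·σ_1 = 6(Δ_0 - S'(0)) = 12 and h_2·σ_2 + 2h_2·σ_3 = 6(S'(3) - Δ_2) = 72.
Forward elimination and back-substitution give σ_0 = 226/15, σ_1 = -272/15, σ_2 = -128/15, σ_3 = 604/15.

15.0667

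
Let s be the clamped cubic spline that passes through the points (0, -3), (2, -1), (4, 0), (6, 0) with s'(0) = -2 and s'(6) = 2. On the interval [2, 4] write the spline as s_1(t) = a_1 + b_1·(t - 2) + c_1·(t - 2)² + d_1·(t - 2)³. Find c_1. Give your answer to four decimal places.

-0.7333

Let M_i = s''(x_i). Step sizes h_i = 2, 2, 2; slopes of the chords Δ_i = (y_(i+1) - y_i)/h_i = 1, 1/2, 0.
  2·M_0 + 8·M_1 + 2·M_2 = 6(Δ_1 - Δ_0) = -3
  2·M_1 + 8·M_2 + 2·M_3 = 6(Δ_2 - Δ_1) = -3
Clamped end conditions give two more equations: 2h_0·M_0 + h_0·M_1 = 6(Δ_0 - s'(0)) = 18 and h_2·M_2 + 2h_2·M_3 = 6(s'(6) - Δ_2) = 12.
Solving: M_0 = 157/30, M_1 = -22/15, M_2 = -13/15, M_3 = 103/30.
On [2, 4], with s_1(t) = a_1 + b_1·(t - 2) + c_1·(t - 2)² + d_1·(t - 2)³: c_1 = M_1/2 = -11/15, d_1 = (M_2 - M_1)/(6h_1) = 1/20, b_1 = Δ_1 - h_1(2M_1 + M_2)/6 = 53/30.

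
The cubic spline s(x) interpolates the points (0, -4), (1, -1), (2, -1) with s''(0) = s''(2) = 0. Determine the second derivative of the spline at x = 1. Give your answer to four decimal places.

Put σ_i = s'' at the i-th knot. Here h = (1, 1) and Δ = (3, 0), so the interior equations h_(i-1)·σ_(i-1) + 2(h_(i-1)+h_i)·σ_i + h_i·σ_(i+1) = 6(Δ_i − Δ_(i-1)) read
  1·σ_0 + 4·σ_1 + 1·σ_2 = 6(Δ_1 - Δ_0) = -18
Natural end conditions: σ_0 = σ_2 = 0.
Hence σ_0 = 0, σ_1 = -9/2, σ_2 = 0.

-4.5000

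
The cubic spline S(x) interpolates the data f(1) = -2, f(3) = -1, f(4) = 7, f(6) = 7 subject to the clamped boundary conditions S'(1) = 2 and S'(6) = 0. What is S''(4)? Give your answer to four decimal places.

-12.0625

Let M_i = S''(x_i). Step sizes h_i = 2, 1, 2; slopes of the chords Δ_i = (y_(i+1) - y_i)/h_i = 1/2, 8, 0.
  2·M_0 + 6·M_1 + 1·M_2 = 6(Δ_1 - Δ_0) = 45
  1·M_1 + 6·M_2 + 2·M_3 = 6(Δ_2 - Δ_1) = -48
Clamped end conditions give two more equations: 2h_0·M_0 + h_0·M_1 = 6(Δ_0 - S'(1)) = -9 and h_2·M_2 + 2h_2·M_3 = 6(S'(6) - Δ_2) = 0.
Hence M_0 = -269/32, M_1 = 197/16, M_2 = -193/16, M_3 = 193/32.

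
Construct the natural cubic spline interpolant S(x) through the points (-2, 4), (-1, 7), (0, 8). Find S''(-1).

With m_i denoting the second derivative at x_i, h_i = 1, 1, and Δ_i = (y_(i+1) − y_i)/h_i = 3, 1:
  1·m_0 + 4·m_1 + 1·m_2 = 6(Δ_1 - Δ_0) = -12
Natural end conditions: m_0 = m_2 = 0.
Hence m_0 = 0, m_1 = -3, m_2 = 0.

-3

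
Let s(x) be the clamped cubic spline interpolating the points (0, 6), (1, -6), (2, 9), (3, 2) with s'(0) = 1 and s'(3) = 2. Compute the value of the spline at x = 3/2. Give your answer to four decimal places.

0.9167

Let m_i = s''(x_i). Step sizes h_i = 1, 1, 1; slopes of the chords Δ_i = (y_(i+1) - y_i)/h_i = -12, 15, -7.
  1·m_0 + 4·m_1 + 1·m_2 = 6(Δ_1 - Δ_0) = 162
  1·m_1 + 4·m_2 + 1·m_3 = 6(Δ_2 - Δ_1) = -132
Clamped end conditions give two more equations: 2h_0·m_0 + h_0·m_1 = 6(Δ_0 - s'(0)) = -78 and h_2·m_2 + 2h_2·m_3 = 6(s'(3) - Δ_2) = 54.
Solving: m_0 = -232/3, m_1 = 230/3, m_2 = -202/3, m_3 = 182/3.
On [1, 2], s(x) = -6 + 2/3·(x - 1) + 115/3·(x - 1)² - 24·(x - 1)³.
With (x - 1) = 1/2: s(3/2) = 11/12.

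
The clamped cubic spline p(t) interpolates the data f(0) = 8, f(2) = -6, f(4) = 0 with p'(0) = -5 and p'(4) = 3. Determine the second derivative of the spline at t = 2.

11

With m_i denoting the second derivative at x_i, h_i = 2, 2, and Δ_i = (y_(i+1) − y_i)/h_i = -7, 3:
  2·m_0 + 8·m_1 + 2·m_2 = 6(Δ_1 - Δ_0) = 60
Clamped end conditions give two more equations: 2h_0·m_0 + h_0·m_1 = 6(Δ_0 - p'(0)) = -12 and h_1·m_1 + 2h_1·m_2 = 6(p'(4) - Δ_1) = 0.
Hence m_0 = -17/2, m_1 = 11, m_2 = -11/2.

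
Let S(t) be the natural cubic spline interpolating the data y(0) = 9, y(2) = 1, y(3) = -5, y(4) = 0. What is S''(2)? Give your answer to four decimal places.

Let M_i = S''(x_i). Step sizes h_i = 2, 1, 1; slopes of the chords Δ_i = (y_(i+1) - y_i)/h_i = -4, -6, 5.
  2·M_0 + 6·M_1 + 1·M_2 = 6(Δ_1 - Δ_0) = -12
  1·M_1 + 4·M_2 + 1·M_3 = 6(Δ_2 - Δ_1) = 66
Natural end conditions: M_0 = M_3 = 0.
Forward elimination and back-substitution give M_0 = 0, M_1 = -114/23, M_2 = 408/23, M_3 = 0.

-4.9565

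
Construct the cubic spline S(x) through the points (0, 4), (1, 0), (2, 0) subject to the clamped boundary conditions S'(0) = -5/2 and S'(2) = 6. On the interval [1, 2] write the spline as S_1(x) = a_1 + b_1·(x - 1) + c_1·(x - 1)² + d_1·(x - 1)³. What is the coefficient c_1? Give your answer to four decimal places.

1.7500

Write M_i for S''(x_i). With h_i = 1, 1 and divided differences Δ_i = -4, 0, the continuity of S' gives the tridiagonal system
  1·M_0 + 4·M_1 + 1·M_2 = 6(Δ_1 - Δ_0) = 24
Clamped end conditions give two more equations: 2h_0·M_0 + h_0·M_1 = 6(Δ_0 - S'(0)) = -9 and h_1·M_1 + 2h_1·M_2 = 6(S'(2) - Δ_1) = 36.
Hence M_0 = -25/4, M_1 = 7/2, M_2 = 65/4.
On [1, 2], with S_1(x) = a_1 + b_1·(x - 1) + c_1·(x - 1)² + d_1·(x - 1)³: c_1 = M_1/2 = 7/4, d_1 = (M_2 - M_1)/(6h_1) = 17/8, b_1 = Δ_1 - h_1(2M_1 + M_2)/6 = -31/8.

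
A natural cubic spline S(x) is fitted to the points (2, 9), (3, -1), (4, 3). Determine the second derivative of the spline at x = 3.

21

Write m_i for S''(x_i). With h_i = 1, 1 and divided differences Δ_i = -10, 4, the continuity of S' gives the tridiagonal system
  1·m_0 + 4·m_1 + 1·m_2 = 6(Δ_1 - Δ_0) = 84
Natural end conditions: m_0 = m_2 = 0.
Solving: m_0 = 0, m_1 = 21, m_2 = 0.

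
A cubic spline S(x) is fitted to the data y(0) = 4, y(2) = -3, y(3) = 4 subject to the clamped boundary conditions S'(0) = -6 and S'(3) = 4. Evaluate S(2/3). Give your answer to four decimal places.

Let m_i = S''(x_i). Step sizes h_i = 2, 1; slopes of the chords Δ_i = (y_(i+1) - y_i)/h_i = -7/2, 7.
  2·m_0 + 6·m_1 + 1·m_2 = 6(Δ_1 - Δ_0) = 63
Clamped end conditions give two more equations: 2h_0·m_0 + h_0·m_1 = 6(Δ_0 - S'(0)) = 15 and h_1·m_1 + 2h_1·m_2 = 6(S'(3) - Δ_1) = -18.
Solving: m_0 = -41/12, m_1 = 43/3, m_2 = -97/6.
On [0, 2], S(x) = 4 - 6·x - 41/24·x² + 71/48·x³.
With x = 2/3: S(2/3) = -26/81.

-0.3210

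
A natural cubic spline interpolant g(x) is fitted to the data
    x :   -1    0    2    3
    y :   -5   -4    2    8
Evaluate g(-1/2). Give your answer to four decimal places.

-4.5703

With σ_i denoting the second derivative at x_i, h_i = 1, 2, 1, and Δ_i = (y_(i+1) − y_i)/h_i = 1, 3, 6:
  1·σ_0 + 6·σ_1 + 2·σ_2 = 6(Δ_1 - Δ_0) = 12
  2·σ_1 + 6·σ_2 + 1·σ_3 = 6(Δ_2 - Δ_1) = 18
Natural end conditions: σ_0 = σ_3 = 0.
Forward elimination and back-substitution give σ_0 = 0, σ_1 = 9/8, σ_2 = 21/8, σ_3 = 0.
On [-1, 0], g(x) = -5 + 13/16·(x + 1) + 0·(x + 1)² + 3/16·(x + 1)³.
With (x + 1) = 1/2: g(-1/2) = -585/128.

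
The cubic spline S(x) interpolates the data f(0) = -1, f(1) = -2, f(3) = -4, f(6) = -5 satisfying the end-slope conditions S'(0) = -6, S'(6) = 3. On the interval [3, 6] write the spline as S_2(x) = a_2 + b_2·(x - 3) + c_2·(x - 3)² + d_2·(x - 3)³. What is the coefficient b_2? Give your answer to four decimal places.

Let m_i = S''(x_i). Step sizes h_i = 1, 2, 3; slopes of the chords Δ_i = (y_(i+1) - y_i)/h_i = -1, -1, -1/3.
  1·m_0 + 6·m_1 + 2·m_2 = 6(Δ_1 - Δ_0) = 0
  2·m_1 + 10·m_2 + 3·m_3 = 6(Δ_2 - Δ_1) = 4
Clamped end conditions give two more equations: 2h_0·m_0 + h_0·m_1 = 6(Δ_0 - S'(0)) = 30 and h_2·m_2 + 2h_2·m_3 = 6(S'(6) - Δ_2) = 20.
Forward elimination and back-substitution give m_0 = 932/57, m_1 = -154/57, m_2 = -4/57, m_3 = 64/19.
On [3, 6], with S_2(x) = a_2 + b_2·(x - 3) + c_2·(x - 3)² + d_2·(x - 3)³: c_2 = m_2/2 = -2/57, d_2 = (m_3 - m_2)/(6h_2) = 98/513, b_2 = Δ_2 - h_2(2m_2 + m_3)/6 = -37/19.

-1.9474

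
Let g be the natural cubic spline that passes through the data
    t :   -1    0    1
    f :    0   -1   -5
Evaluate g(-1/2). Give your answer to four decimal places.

-0.2188

Put m_i = g'' at the i-th knot. Here h = (1, 1) and Δ = (-1, -4), so the interior equations h_(i-1)·m_(i-1) + 2(h_(i-1)+h_i)·m_i + h_i·m_(i+1) = 6(Δ_i − Δ_(i-1)) read
  1·m_0 + 4·m_1 + 1·m_2 = 6(Δ_1 - Δ_0) = -18
Natural end conditions: m_0 = m_2 = 0.
Solving: m_0 = 0, m_1 = -9/2, m_2 = 0.
On [-1, 0], g(t) = 0 - 1/4·(t + 1) + 0·(t + 1)² - 3/4·(t + 1)³.
With (t + 1) = 1/2: g(-1/2) = -7/32.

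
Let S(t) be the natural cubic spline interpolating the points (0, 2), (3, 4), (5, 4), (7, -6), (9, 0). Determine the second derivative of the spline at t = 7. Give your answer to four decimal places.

7.4507

Put σ_i = S'' at the i-th knot. Here h = (3, 2, 2, 2) and Δ = (2/3, 0, -5, 3), so the interior equations h_(i-1)·σ_(i-1) + 2(h_(i-1)+h_i)·σ_i + h_i·σ_(i+1) = 6(Δ_i − Δ_(i-1)) read
  3·σ_0 + 10·σ_1 + 2·σ_2 = 6(Δ_1 - Δ_0) = -4
  2·σ_1 + 8·σ_2 + 2·σ_3 = 6(Δ_2 - Δ_1) = -30
  2·σ_2 + 8·σ_3 + 2·σ_4 = 6(Δ_3 - Δ_2) = 48
Natural end conditions: σ_0 = σ_4 = 0.
Hence σ_0 = 0, σ_1 = 54/71, σ_2 = -412/71, σ_3 = 529/71, σ_4 = 0.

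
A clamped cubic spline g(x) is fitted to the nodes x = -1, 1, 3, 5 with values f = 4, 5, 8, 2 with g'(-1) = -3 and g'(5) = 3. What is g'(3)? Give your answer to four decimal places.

Put M_i = g'' at the i-th knot. Here h = (2, 2, 2) and Δ = (1/2, 3/2, -3), so the interior equations h_(i-1)·M_(i-1) + 2(h_(i-1)+h_i)·M_i + h_i·M_(i+1) = 6(Δ_i − Δ_(i-1)) read
  2·M_0 + 8·M_1 + 2·M_2 = 6(Δ_1 - Δ_0) = 6
  2·M_1 + 8·M_2 + 2·M_3 = 6(Δ_2 - Δ_1) = -27
Clamped end conditions give two more equations: 2h_0·M_0 + h_0·M_1 = 6(Δ_0 - g'(-1)) = 21 and h_2·M_2 + 2h_2·M_3 = 6(g'(5) - Δ_2) = 36.
Forward elimination and back-substitution give M_0 = 23/5, M_1 = 13/10, M_2 = -34/5, M_3 = 62/5.
On [3, 5], g'(x) = b_2 + 2c_2·(x - 3) + 3d_2·(x - 3)² with b_2 = Δ_2 - h_2(2M_2 + M_3)/6 = -13/5, c_2 = M_2/2 = -17/5, d_2 = (M_3 - M_2)/(6h_2) = 8/5. So g'(3) = -13/5.

-2.6000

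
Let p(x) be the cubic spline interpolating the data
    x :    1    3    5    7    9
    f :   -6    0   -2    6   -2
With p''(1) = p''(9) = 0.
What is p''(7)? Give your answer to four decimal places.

-7.7143

Write M_i for p''(x_i). With h_i = 2, 2, 2, 2 and divided differences Δ_i = 3, -1, 4, -4, the continuity of p' gives the tridiagonal system
  2·M_0 + 8·M_1 + 2·M_2 = 6(Δ_1 - Δ_0) = -24
  2·M_1 + 8·M_2 + 2·M_3 = 6(Δ_2 - Δ_1) = 30
  2·M_2 + 8·M_3 + 2·M_4 = 6(Δ_3 - Δ_2) = -48
Natural end conditions: M_0 = M_4 = 0.
Forward elimination and back-substitution give M_0 = 0, M_1 = -33/7, M_2 = 48/7, M_3 = -54/7, M_4 = 0.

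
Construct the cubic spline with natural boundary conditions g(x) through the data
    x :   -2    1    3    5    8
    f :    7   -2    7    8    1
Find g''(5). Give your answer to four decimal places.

Write σ_i for g''(x_i). With h_i = 3, 2, 2, 3 and divided differences Δ_i = -3, 9/2, 1/2, -7/3, the continuity of g' gives the tridiagonal system
  3·σ_0 + 10·σ_1 + 2·σ_2 = 6(Δ_1 - Δ_0) = 45
  2·σ_1 + 8·σ_2 + 2·σ_3 = 6(Δ_2 - Δ_1) = -24
  2·σ_2 + 10·σ_3 + 3·σ_4 = 6(Δ_3 - Δ_2) = -17
Natural end conditions: σ_0 = σ_4 = 0.
Forward elimination and back-substitution give σ_0 = 0, σ_1 = 479/90, σ_2 = -37/9, σ_3 = -79/90, σ_4 = 0.

-0.8778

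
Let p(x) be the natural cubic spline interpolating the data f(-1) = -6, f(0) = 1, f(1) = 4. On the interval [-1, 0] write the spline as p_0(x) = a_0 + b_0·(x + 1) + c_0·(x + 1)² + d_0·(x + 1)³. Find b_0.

With m_i denoting the second derivative at x_i, h_i = 1, 1, and Δ_i = (y_(i+1) − y_i)/h_i = 7, 3:
  1·m_0 + 4·m_1 + 1·m_2 = 6(Δ_1 - Δ_0) = -24
Natural end conditions: m_0 = m_2 = 0.
Forward elimination and back-substitution give m_0 = 0, m_1 = -6, m_2 = 0.
On [-1, 0], with p_0(x) = a_0 + b_0·(x + 1) + c_0·(x + 1)² + d_0·(x + 1)³: c_0 = m_0/2 = 0, d_0 = (m_1 - m_0)/(6h_0) = -1, b_0 = Δ_0 - h_0(2m_0 + m_1)/6 = 8.

8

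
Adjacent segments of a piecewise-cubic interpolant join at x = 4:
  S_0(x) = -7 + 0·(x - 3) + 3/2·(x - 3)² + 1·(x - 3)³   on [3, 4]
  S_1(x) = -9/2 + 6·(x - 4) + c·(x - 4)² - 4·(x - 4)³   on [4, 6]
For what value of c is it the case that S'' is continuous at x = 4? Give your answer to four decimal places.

4.5000

S_0''(x) = 3 + 6·(x - 3), so S_0''(4) = 9. On the right, S_1''(4) = 2c, so c = 9/2.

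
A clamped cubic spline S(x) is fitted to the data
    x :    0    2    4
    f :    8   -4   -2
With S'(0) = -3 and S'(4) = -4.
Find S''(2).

Let M_i = S''(x_i). Step sizes h_i = 2, 2; slopes of the chords Δ_i = (y_(i+1) - y_i)/h_i = -6, 1.
  2·M_0 + 8·M_1 + 2·M_2 = 6(Δ_1 - Δ_0) = 42
Clamped end conditions give two more equations: 2h_0·M_0 + h_0·M_1 = 6(Δ_0 - S'(0)) = -18 and h_1·M_1 + 2h_1·M_2 = 6(S'(4) - Δ_1) = -30.
Solving the tridiagonal system: M_0 = -10, M_1 = 11, M_2 = -13.

11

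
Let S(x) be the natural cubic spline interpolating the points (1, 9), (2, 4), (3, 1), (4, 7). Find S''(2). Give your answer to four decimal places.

-0.4000

Write σ_i for S''(x_i). With h_i = 1, 1, 1 and divided differences Δ_i = -5, -3, 6, the continuity of S' gives the tridiagonal system
  1·σ_0 + 4·σ_1 + 1·σ_2 = 6(Δ_1 - Δ_0) = 12
  1·σ_1 + 4·σ_2 + 1·σ_3 = 6(Δ_2 - Δ_1) = 54
Natural end conditions: σ_0 = σ_3 = 0.
Hence σ_0 = 0, σ_1 = -2/5, σ_2 = 68/5, σ_3 = 0.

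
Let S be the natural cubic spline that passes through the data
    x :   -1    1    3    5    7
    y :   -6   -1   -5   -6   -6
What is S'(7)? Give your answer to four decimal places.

-0.0536

Write σ_i for S''(x_i). With h_i = 2, 2, 2, 2 and divided differences Δ_i = 5/2, -2, -1/2, 0, the continuity of S' gives the tridiagonal system
  2·σ_0 + 8·σ_1 + 2·σ_2 = 6(Δ_1 - Δ_0) = -27
  2·σ_1 + 8·σ_2 + 2·σ_3 = 6(Δ_2 - Δ_1) = 9
  2·σ_2 + 8·σ_3 + 2·σ_4 = 6(Δ_3 - Δ_2) = 3
Natural end conditions: σ_0 = σ_4 = 0.
Hence σ_0 = 0, σ_1 = -219/56, σ_2 = 15/7, σ_3 = -9/56, σ_4 = 0.
On [5, 7], S'(x) = b_3 + 2c_3·(x - 5) + 3d_3·(x - 5)² with b_3 = Δ_3 - h_3(2σ_3 + σ_4)/6 = 3/28, c_3 = σ_3/2 = -9/112, d_3 = (σ_4 - σ_3)/(6h_3) = 3/224. So S'(7) = -3/56.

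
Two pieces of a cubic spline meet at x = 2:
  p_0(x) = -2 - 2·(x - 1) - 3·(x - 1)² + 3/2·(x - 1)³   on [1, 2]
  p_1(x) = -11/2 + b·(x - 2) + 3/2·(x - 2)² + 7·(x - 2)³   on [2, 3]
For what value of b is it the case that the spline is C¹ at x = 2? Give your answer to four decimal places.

-3.5000

p_0'(x) = -2 - 6·(x - 1) + 9/2·(x - 1)², so p_0'(2) = -7/2. On the right, p_1'(2) = b, so b = -7/2.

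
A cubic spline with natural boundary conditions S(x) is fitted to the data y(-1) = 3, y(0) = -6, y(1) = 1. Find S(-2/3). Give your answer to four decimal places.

Let M_i = S''(x_i). Step sizes h_i = 1, 1; slopes of the chords Δ_i = (y_(i+1) - y_i)/h_i = -9, 7.
  1·M_0 + 4·M_1 + 1·M_2 = 6(Δ_1 - Δ_0) = 96
Natural end conditions: M_0 = M_2 = 0.
Solving the tridiagonal system: M_0 = 0, M_1 = 24, M_2 = 0.
On [-1, 0], S(x) = 3 - 13·(x + 1) + 0·(x + 1)² + 4·(x + 1)³.
With (x + 1) = 1/3: S(-2/3) = -32/27.

-1.1852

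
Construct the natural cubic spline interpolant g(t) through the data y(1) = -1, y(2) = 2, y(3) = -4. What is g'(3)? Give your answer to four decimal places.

-8.2500

Let m_i = g''(x_i). Step sizes h_i = 1, 1; slopes of the chords Δ_i = (y_(i+1) - y_i)/h_i = 3, -6.
  1·m_0 + 4·m_1 + 1·m_2 = 6(Δ_1 - Δ_0) = -54
Natural end conditions: m_0 = m_2 = 0.
Forward elimination and back-substitution give m_0 = 0, m_1 = -27/2, m_2 = 0.
On [2, 3], g'(t) = b_1 + 2c_1·(t - 2) + 3d_1·(t - 2)² with b_1 = Δ_1 - h_1(2m_1 + m_2)/6 = -3/2, c_1 = m_1/2 = -27/4, d_1 = (m_2 - m_1)/(6h_1) = 9/4. So g'(3) = -33/4.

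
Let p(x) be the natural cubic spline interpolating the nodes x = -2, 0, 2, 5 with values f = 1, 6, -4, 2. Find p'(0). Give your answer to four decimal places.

-2.1842

Write M_i for p''(x_i). With h_i = 2, 2, 3 and divided differences Δ_i = 5/2, -5, 2, the continuity of p' gives the tridiagonal system
  2·M_0 + 8·M_1 + 2·M_2 = 6(Δ_1 - Δ_0) = -45
  2·M_1 + 10·M_2 + 3·M_3 = 6(Δ_2 - Δ_1) = 42
Natural end conditions: M_0 = M_3 = 0.
Solving: M_0 = 0, M_1 = -267/38, M_2 = 213/38, M_3 = 0.
On [0, 2], p'(x) = b_1 + 2c_1·x + 3d_1·x² with b_1 = Δ_1 - h_1(2M_1 + M_2)/6 = -83/38, c_1 = M_1/2 = -267/76, d_1 = (M_2 - M_1)/(6h_1) = 20/19. So p'(0) = -83/38.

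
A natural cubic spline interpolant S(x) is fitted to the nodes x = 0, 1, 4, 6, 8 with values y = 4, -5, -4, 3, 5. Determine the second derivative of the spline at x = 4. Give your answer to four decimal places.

Put M_i = S'' at the i-th knot. Here h = (1, 3, 2, 2) and Δ = (-9, 1/3, 7/2, 1), so the interior equations h_(i-1)·M_(i-1) + 2(h_(i-1)+h_i)·M_i + h_i·M_(i+1) = 6(Δ_i − Δ_(i-1)) read
  1·M_0 + 8·M_1 + 3·M_2 = 6(Δ_1 - Δ_0) = 56
  3·M_1 + 10·M_2 + 2·M_3 = 6(Δ_2 - Δ_1) = 19
  2·M_2 + 8·M_3 + 2·M_4 = 6(Δ_3 - Δ_2) = -15
Natural end conditions: M_0 = M_4 = 0.
Solving the tridiagonal system: M_0 = 0, M_1 = 1855/268, M_2 = 14/67, M_3 = -1033/536, M_4 = 0.

0.2090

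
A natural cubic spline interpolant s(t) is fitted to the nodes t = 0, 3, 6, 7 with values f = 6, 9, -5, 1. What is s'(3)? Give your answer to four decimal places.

-4.3333

Let M_i = s''(x_i). Step sizes h_i = 3, 3, 1; slopes of the chords Δ_i = (y_(i+1) - y_i)/h_i = 1, -14/3, 6.
  3·M_0 + 12·M_1 + 3·M_2 = 6(Δ_1 - Δ_0) = -34
  3·M_1 + 8·M_2 + 1·M_3 = 6(Δ_2 - Δ_1) = 64
Natural end conditions: M_0 = M_3 = 0.
Forward elimination and back-substitution give M_0 = 0, M_1 = -16/3, M_2 = 10, M_3 = 0.
On [3, 6], s'(t) = b_1 + 2c_1·(t - 3) + 3d_1·(t - 3)² with b_1 = Δ_1 - h_1(2M_1 + M_2)/6 = -13/3, c_1 = M_1/2 = -8/3, d_1 = (M_2 - M_1)/(6h_1) = 23/27. So s'(3) = -13/3.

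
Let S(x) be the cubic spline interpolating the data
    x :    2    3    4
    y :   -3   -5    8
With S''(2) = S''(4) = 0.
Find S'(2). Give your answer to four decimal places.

Write σ_i for S''(x_i). With h_i = 1, 1 and divided differences Δ_i = -2, 13, the continuity of S' gives the tridiagonal system
  1·σ_0 + 4·σ_1 + 1·σ_2 = 6(Δ_1 - Δ_0) = 90
Natural end conditions: σ_0 = σ_2 = 0.
Solving the tridiagonal system: σ_0 = 0, σ_1 = 45/2, σ_2 = 0.
On [2, 3], S'(x) = b_0 + 2c_0·(x - 2) + 3d_0·(x - 2)² with b_0 = Δ_0 - h_0(2σ_0 + σ_1)/6 = -23/4, c_0 = σ_0/2 = 0, d_0 = (σ_1 - σ_0)/(6h_0) = 15/4. So S'(2) = -23/4.

-5.7500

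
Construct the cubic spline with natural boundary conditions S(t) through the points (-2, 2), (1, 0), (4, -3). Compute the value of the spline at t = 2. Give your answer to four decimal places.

-0.9074

Let σ_i = S''(x_i). Step sizes h_i = 3, 3; slopes of the chords Δ_i = (y_(i+1) - y_i)/h_i = -2/3, -1.
  3·σ_0 + 12·σ_1 + 3·σ_2 = 6(Δ_1 - Δ_0) = -2
Natural end conditions: σ_0 = σ_2 = 0.
Solving: σ_0 = 0, σ_1 = -1/6, σ_2 = 0.
On [1, 4], S(t) = 0 - 5/6·(t - 1) - 1/12·(t - 1)² + 1/108·(t - 1)³.
With (t - 1) = 1: S(2) = -49/54.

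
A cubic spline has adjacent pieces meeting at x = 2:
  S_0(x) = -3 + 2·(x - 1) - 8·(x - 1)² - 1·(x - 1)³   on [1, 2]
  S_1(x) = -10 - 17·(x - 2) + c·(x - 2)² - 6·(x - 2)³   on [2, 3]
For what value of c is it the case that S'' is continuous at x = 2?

S_0''(x) = -16 - 6·(x - 1), so S_0''(2) = -22. On the right, S_1''(2) = 2c, so c = -11.

-11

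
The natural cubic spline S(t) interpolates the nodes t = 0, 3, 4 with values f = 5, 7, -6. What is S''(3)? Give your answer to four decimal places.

Put σ_i = S'' at the i-th knot. Here h = (3, 1) and Δ = (2/3, -13), so the interior equations h_(i-1)·σ_(i-1) + 2(h_(i-1)+h_i)·σ_i + h_i·σ_(i+1) = 6(Δ_i − Δ_(i-1)) read
  3·σ_0 + 8·σ_1 + 1·σ_2 = 6(Δ_1 - Δ_0) = -82
Natural end conditions: σ_0 = σ_2 = 0.
Solving the tridiagonal system: σ_0 = 0, σ_1 = -41/4, σ_2 = 0.

-10.2500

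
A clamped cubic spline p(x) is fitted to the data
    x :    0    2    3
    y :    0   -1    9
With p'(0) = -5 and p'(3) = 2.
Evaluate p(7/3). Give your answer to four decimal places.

2.9136

Let M_i = p''(x_i). Step sizes h_i = 2, 1; slopes of the chords Δ_i = (y_(i+1) - y_i)/h_i = -1/2, 10.
  2·M_0 + 6·M_1 + 1·M_2 = 6(Δ_1 - Δ_0) = 63
Clamped end conditions give two more equations: 2h_0·M_0 + h_0·M_1 = 6(Δ_0 - p'(0)) = 27 and h_1·M_1 + 2h_1·M_2 = 6(p'(3) - Δ_1) = -48.
Solving: M_0 = -17/12, M_1 = 49/3, M_2 = -193/6.
On [2, 3], p(x) = -1 + 119/12·(x - 2) + 49/6·(x - 2)² - 97/12·(x - 2)³.
With (x - 2) = 1/3: p(7/3) = 236/81.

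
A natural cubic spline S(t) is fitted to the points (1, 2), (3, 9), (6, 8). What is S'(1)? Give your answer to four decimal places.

Let M_i = S''(x_i). Step sizes h_i = 2, 3; slopes of the chords Δ_i = (y_(i+1) - y_i)/h_i = 7/2, -1/3.
  2·M_0 + 10·M_1 + 3·M_2 = 6(Δ_1 - Δ_0) = -23
Natural end conditions: M_0 = M_2 = 0.
Forward elimination and back-substitution give M_0 = 0, M_1 = -23/10, M_2 = 0.
On [1, 3], S'(t) = b_0 + 2c_0·(t - 1) + 3d_0·(t - 1)² with b_0 = Δ_0 - h_0(2M_0 + M_1)/6 = 64/15, c_0 = M_0/2 = 0, d_0 = (M_1 - M_0)/(6h_0) = -23/120. So S'(1) = 64/15.

4.2667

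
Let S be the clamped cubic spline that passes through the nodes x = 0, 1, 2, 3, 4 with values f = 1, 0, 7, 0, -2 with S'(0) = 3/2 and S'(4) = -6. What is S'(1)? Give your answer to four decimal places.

4.0446

Let σ_i = S''(x_i). Step sizes h_i = 1, 1, 1, 1; slopes of the chords Δ_i = (y_(i+1) - y_i)/h_i = -1, 7, -7, -2.
  1·σ_0 + 4·σ_1 + 1·σ_2 = 6(Δ_1 - Δ_0) = 48
  1·σ_1 + 4·σ_2 + 1·σ_3 = 6(Δ_2 - Δ_1) = -84
  1·σ_2 + 4·σ_3 + 1·σ_4 = 6(Δ_3 - Δ_2) = 30
Clamped end conditions give two more equations: 2h_0·σ_0 + h_0·σ_1 = 6(Δ_0 - S'(0)) = -15 and h_3·σ_3 + 2h_3·σ_4 = 6(S'(4) - Δ_3) = -24.
Solving the tridiagonal system: σ_0 = -1125/56, σ_1 = 705/28, σ_2 = -261/8, σ_3 = 597/28, σ_4 = -1269/56.
On [1, 2], S'(x) = b_1 + 2c_1·(x - 1) + 3d_1·(x - 1)² with b_1 = Δ_1 - h_1(2σ_1 + σ_2)/6 = 453/112, c_1 = σ_1/2 = 705/56, d_1 = (σ_2 - σ_1)/(6h_1) = -1079/112. So S'(1) = 453/112.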